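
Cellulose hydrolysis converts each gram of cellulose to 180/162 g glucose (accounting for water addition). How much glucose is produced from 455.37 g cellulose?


glucose = cellulose * 180/162
= 455.37 * 180/162
= 505.9667 g

505.9667 g


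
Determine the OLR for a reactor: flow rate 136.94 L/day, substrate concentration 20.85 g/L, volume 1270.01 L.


OLR = Q * S / V
= 136.94 * 20.85 / 1270.01
= 2.2482 g/L/day

2.2482 g/L/day


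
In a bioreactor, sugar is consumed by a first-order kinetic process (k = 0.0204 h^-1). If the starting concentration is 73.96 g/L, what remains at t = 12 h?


S = S0 * exp(-k * t)
S = 73.96 * exp(-0.0204 * 12)
S = 57.9004 g/L

57.9004 g/L


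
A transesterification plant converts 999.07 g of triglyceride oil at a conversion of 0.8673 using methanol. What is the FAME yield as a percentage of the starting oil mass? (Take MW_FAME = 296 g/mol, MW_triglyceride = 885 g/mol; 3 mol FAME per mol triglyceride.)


m_FAME = oil * conv * (3 * 296 / 885) = oil * conv * (888/885)
= 999.07 * 0.8673 * 888 / 885
= 869.4307 g
Y = m_FAME / oil * 100 = conv * (888/885) * 100
= 0.8673 * 888 / 885 * 100
= 87.02%

87.02%


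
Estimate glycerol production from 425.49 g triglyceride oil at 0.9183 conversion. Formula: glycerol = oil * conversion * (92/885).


glycerol = oil * conv * (92/885)
= 425.49 * 0.9183 * 92 / 885
= 40.6180 g

40.6180 g


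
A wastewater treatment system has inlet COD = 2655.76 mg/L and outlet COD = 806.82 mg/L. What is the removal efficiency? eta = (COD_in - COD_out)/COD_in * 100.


eta = (COD_in - COD_out) / COD_in * 100
= (2655.76 - 806.82) / 2655.76 * 100
= 69.6200%

69.6200%


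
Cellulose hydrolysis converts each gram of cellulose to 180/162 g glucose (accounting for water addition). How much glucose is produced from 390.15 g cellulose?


glucose = cellulose * 180/162
= 390.15 * 180/162
= 433.5000 g

433.5000 g


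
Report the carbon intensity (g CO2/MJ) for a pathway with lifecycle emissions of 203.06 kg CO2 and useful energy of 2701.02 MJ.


CI = CO2 * 1000 / E
= 203.06 * 1000 / 2701.02
= 75.1790 g CO2/MJ

75.1790 g CO2/MJ


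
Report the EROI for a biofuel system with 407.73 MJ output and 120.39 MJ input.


EROI = E_out / E_in
= 407.73 / 120.39
= 3.3867

3.3867


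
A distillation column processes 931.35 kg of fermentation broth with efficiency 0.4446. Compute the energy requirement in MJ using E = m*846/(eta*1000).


E = m * 846 / (eta * 1000)
= 931.35 * 846 / (0.4446 * 1000)
= 1772.2045 MJ

1772.2045 MJ


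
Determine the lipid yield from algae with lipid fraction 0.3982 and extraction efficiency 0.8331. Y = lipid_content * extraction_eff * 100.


Y = lipid_content * extraction_eff * 100
= 0.3982 * 0.8331 * 100
= 33.1740%

33.1740%


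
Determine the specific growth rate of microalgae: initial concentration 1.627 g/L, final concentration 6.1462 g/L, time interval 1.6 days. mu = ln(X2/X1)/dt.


mu = ln(X2/X1) / dt
= ln(6.1462/1.627) / 1.6
= 0.8307 per day

0.8307 per day


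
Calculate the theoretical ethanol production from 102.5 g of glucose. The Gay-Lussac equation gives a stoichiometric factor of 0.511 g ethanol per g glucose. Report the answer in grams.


Theoretical ethanol yield: m_EtOH = 0.511 * m_glucose
m_EtOH = 0.511 * 102.5 = 52.3775 g

52.3775 g


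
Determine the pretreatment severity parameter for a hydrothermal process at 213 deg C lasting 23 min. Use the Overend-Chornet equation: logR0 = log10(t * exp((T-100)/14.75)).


logR0 = log10(t * exp((T - 100) / 14.75))
= log10(23 * exp((213 - 100) / 14.75))
= 4.6889

4.6889


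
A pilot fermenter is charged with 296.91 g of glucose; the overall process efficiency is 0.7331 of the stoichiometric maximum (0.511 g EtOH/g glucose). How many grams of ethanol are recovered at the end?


Actual ethanol: m = 0.511 * 296.91 * 0.7331
m = 111.2267 g

111.2267 g


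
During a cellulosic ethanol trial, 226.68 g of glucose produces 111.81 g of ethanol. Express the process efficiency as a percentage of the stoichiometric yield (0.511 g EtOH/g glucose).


Fermentation efficiency = (actual / (0.511 * glucose)) * 100
= (111.81 / (0.511 * 226.68)) * 100
= 96.5265%

96.5265%


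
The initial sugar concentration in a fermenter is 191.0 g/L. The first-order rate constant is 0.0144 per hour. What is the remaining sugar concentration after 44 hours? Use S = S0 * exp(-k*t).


S = S0 * exp(-k * t)
S = 191.0 * exp(-0.0144 * 44)
S = 101.3595 g/L

101.3595 g/L


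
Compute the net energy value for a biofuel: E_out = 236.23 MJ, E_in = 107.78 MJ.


NEV = E_out - E_in
= 236.23 - 107.78
= 128.4500 MJ

128.4500 MJ


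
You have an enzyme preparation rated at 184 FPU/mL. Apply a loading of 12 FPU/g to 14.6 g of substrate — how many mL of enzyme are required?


V = dosage * m_sub / activity
V = 12 * 14.6 / 184
V = 0.9522 mL

0.9522 mL


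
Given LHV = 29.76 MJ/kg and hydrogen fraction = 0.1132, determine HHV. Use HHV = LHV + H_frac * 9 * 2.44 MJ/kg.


HHV = LHV + H_frac * 9 * 2.44
= 29.76 + 0.1132 * 9 * 2.44
= 32.2459 MJ/kg

32.2459 MJ/kg


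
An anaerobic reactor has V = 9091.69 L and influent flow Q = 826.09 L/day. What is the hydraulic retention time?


HRT = V / Q
= 9091.69 / 826.09
= 11.0057 days

11.0057 days


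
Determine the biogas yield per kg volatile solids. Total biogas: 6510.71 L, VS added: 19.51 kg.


Y = V / VS
= 6510.71 / 19.51
= 333.7114 L/kg VS

333.7114 L/kg VS


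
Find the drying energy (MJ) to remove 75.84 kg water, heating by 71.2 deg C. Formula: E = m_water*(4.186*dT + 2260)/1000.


E = m_water * (4.186 * dT + 2260) / 1000
= 75.84 * (4.186 * 71.2 + 2260) / 1000
= 194.0020 MJ

194.0020 MJ


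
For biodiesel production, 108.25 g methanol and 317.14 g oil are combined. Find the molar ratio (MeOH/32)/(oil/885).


Molar ratio = n_MeOH / n_oil = (MeOH/32) / (oil/885) = (MeOH * 885) / (32 * oil)
= (108.25 * 885) / (32 * 317.14)
= 9.4400

9.4400


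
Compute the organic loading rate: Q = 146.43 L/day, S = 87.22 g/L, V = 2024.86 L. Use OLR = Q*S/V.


OLR = Q * S / V
= 146.43 * 87.22 / 2024.86
= 6.3074 g/L/day

6.3074 g/L/day


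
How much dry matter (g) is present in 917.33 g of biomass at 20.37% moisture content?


Wd = Ww * (1 - MC/100)
= 917.33 * (1 - 20.37/100)
= 730.4699 g

730.4699 g


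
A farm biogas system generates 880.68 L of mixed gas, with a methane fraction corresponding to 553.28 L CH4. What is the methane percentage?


CH4% = V_CH4 / V_total * 100
= 553.28 / 880.68 * 100
= 62.8242%

62.8242%


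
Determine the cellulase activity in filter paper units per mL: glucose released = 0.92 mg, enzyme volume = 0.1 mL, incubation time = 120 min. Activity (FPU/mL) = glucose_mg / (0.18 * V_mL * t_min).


Activity = glucose_mg / (0.18 mg/umol * V_mL * t_min)
= 0.92 / (0.18 * 0.1 * 120)
= 0.4259 FPU/mL

0.4259 FPU/mL


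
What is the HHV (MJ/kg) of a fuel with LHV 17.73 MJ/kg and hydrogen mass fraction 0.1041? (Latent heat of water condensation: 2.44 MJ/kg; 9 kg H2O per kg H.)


HHV = LHV + H_frac * 9 * 2.44
= 17.73 + 0.1041 * 9 * 2.44
= 20.0160 MJ/kg

20.0160 MJ/kg


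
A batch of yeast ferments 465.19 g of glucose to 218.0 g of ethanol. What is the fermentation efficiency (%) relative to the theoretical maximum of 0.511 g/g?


Fermentation efficiency = (actual / (0.511 * glucose)) * 100
= (218.0 / (0.511 * 465.19)) * 100
= 91.7076%

91.7076%


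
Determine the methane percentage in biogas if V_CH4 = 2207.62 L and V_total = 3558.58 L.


CH4% = V_CH4 / V_total * 100
= 2207.62 / 3558.58 * 100
= 62.0365%

62.0365%


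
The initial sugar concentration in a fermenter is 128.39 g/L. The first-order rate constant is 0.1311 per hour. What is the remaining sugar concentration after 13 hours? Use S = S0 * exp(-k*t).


S = S0 * exp(-k * t)
S = 128.39 * exp(-0.1311 * 13)
S = 23.3541 g/L

23.3541 g/L


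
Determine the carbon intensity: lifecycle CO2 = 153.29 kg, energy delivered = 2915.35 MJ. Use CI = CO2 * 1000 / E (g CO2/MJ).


CI = CO2 * 1000 / E
= 153.29 * 1000 / 2915.35
= 52.5803 g CO2/MJ

52.5803 g CO2/MJ


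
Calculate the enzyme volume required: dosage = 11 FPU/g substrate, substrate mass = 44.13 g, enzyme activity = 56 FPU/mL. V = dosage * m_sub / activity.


V = dosage * m_sub / activity
V = 11 * 44.13 / 56
V = 8.6684 mL

8.6684 mL


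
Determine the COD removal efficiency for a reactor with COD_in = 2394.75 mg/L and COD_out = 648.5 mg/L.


eta = (COD_in - COD_out) / COD_in * 100
= (2394.75 - 648.5) / 2394.75 * 100
= 72.9199%

72.9199%


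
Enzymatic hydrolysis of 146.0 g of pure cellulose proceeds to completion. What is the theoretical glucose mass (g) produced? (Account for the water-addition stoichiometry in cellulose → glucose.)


glucose = cellulose * 180/162
= 146.0 * 180/162
= 162.2222 g

162.2222 g


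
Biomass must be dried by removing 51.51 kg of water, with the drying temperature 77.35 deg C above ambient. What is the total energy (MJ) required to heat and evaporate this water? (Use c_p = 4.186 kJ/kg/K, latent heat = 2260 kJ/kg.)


E = m_water * (4.186 * dT + 2260) / 1000
= 51.51 * (4.186 * 77.35 + 2260) / 1000
= 133.0909 MJ

133.0909 MJ


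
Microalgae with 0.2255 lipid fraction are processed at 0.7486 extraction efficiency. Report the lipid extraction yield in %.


Y = lipid_content * extraction_eff * 100
= 0.2255 * 0.7486 * 100
= 16.8809%

16.8809%


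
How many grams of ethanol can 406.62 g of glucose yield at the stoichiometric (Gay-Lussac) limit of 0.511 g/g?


Theoretical ethanol yield: m_EtOH = 0.511 * m_glucose
m_EtOH = 0.511 * 406.62 = 207.7828 g

207.7828 g


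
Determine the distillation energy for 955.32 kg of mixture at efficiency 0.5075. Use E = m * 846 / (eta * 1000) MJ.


E = m * 846 / (eta * 1000)
= 955.32 * 846 / (0.5075 * 1000)
= 1592.5137 MJ

1592.5137 MJ


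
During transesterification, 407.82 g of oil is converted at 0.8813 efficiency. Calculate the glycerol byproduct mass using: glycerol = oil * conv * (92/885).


glycerol = oil * conv * (92/885)
= 407.82 * 0.8813 * 92 / 885
= 37.3626 g

37.3626 g


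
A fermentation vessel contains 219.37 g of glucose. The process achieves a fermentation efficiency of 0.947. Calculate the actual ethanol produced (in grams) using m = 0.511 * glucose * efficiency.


Actual ethanol: m = 0.511 * 219.37 * 0.947
m = 106.1569 g

106.1569 g


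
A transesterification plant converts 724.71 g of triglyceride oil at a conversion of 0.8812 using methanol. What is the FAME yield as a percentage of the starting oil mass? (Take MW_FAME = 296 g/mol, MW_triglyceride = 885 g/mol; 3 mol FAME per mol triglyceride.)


m_FAME = oil * conv * (3 * 296 / 885) = oil * conv * (888/885)
= 724.71 * 0.8812 * 888 / 885
= 640.7792 g
Y = m_FAME / oil * 100 = conv * (888/885) * 100
= 0.8812 * 888 / 885 * 100
= 88.42%

88.42%


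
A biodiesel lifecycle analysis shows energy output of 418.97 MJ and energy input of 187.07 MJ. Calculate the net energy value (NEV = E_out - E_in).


NEV = E_out - E_in
= 418.97 - 187.07
= 231.9000 MJ

231.9000 MJ


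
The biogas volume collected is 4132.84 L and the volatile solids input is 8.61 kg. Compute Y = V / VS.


Y = V / VS
= 4132.84 / 8.61
= 480.0046 L/kg VS

480.0046 L/kg VS


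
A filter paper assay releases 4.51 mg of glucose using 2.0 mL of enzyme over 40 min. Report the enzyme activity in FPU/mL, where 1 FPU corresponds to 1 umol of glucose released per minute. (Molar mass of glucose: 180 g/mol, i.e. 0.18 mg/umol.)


Activity = glucose_mg / (0.18 mg/umol * V_mL * t_min)
= 4.51 / (0.18 * 2.0 * 40)
= 0.3132 FPU/mL

0.3132 FPU/mL


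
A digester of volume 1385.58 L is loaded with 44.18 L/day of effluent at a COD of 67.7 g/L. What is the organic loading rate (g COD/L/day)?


OLR = Q * S / V
= 44.18 * 67.7 / 1385.58
= 2.1587 g/L/day

2.1587 g/L/day


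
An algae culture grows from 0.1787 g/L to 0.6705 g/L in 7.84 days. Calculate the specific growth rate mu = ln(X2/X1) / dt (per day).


mu = ln(X2/X1) / dt
= ln(0.6705/0.1787) / 7.84
= 0.1687 per day

0.1687 per day


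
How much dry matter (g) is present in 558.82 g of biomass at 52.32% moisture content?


Wd = Ww * (1 - MC/100)
= 558.82 * (1 - 52.32/100)
= 266.4454 g

266.4454 g


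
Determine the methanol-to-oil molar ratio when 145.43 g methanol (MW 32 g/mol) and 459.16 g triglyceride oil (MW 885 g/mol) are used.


Molar ratio = n_MeOH / n_oil = (MeOH/32) / (oil/885) = (MeOH * 885) / (32 * oil)
= (145.43 * 885) / (32 * 459.16)
= 8.7596

8.7596


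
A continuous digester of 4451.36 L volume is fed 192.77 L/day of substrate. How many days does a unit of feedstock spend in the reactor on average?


HRT = V / Q
= 4451.36 / 192.77
= 23.0916 days

23.0916 days


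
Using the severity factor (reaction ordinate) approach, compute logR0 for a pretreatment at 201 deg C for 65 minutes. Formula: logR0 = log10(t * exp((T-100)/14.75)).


logR0 = log10(t * exp((T - 100) / 14.75))
= log10(65 * exp((201 - 100) / 14.75))
= 4.7867

4.7867


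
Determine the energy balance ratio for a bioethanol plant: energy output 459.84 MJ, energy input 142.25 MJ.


EROI = E_out / E_in
= 459.84 / 142.25
= 3.2326

3.2326


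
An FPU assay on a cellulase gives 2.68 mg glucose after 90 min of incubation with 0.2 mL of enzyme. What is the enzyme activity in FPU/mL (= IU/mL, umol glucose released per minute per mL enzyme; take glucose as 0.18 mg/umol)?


Activity = glucose_mg / (0.18 mg/umol * V_mL * t_min)
= 2.68 / (0.18 * 0.2 * 90)
= 0.8272 FPU/mL

0.8272 FPU/mL


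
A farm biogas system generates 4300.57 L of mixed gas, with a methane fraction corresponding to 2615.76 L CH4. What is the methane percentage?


CH4% = V_CH4 / V_total * 100
= 2615.76 / 4300.57 * 100
= 60.8236%

60.8236%


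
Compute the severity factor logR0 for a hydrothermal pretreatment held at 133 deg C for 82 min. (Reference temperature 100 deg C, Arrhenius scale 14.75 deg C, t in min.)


logR0 = log10(t * exp((T - 100) / 14.75))
= log10(82 * exp((133 - 100) / 14.75))
= 2.8855

2.8855


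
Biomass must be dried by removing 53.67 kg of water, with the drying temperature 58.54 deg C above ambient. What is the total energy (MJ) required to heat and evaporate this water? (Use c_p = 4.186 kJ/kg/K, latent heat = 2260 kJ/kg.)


E = m_water * (4.186 * dT + 2260) / 1000
= 53.67 * (4.186 * 58.54 + 2260) / 1000
= 134.4459 MJ

134.4459 MJ


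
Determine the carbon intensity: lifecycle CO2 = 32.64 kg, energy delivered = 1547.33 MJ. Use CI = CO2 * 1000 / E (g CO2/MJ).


CI = CO2 * 1000 / E
= 32.64 * 1000 / 1547.33
= 21.0944 g CO2/MJ

21.0944 g CO2/MJ


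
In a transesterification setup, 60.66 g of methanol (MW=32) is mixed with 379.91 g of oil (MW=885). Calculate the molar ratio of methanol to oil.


Molar ratio = n_MeOH / n_oil = (MeOH/32) / (oil/885) = (MeOH * 885) / (32 * oil)
= (60.66 * 885) / (32 * 379.91)
= 4.4159

4.4159


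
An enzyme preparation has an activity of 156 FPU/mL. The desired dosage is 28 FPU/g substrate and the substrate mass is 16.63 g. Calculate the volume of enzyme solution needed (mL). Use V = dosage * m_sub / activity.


V = dosage * m_sub / activity
V = 28 * 16.63 / 156
V = 2.9849 mL

2.9849 mL


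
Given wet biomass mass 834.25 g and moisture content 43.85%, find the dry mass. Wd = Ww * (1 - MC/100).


Wd = Ww * (1 - MC/100)
= 834.25 * (1 - 43.85/100)
= 468.4314 g

468.4314 g


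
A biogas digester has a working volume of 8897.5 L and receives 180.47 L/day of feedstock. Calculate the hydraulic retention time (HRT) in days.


HRT = V / Q
= 8897.5 / 180.47
= 49.3018 days

49.3018 days


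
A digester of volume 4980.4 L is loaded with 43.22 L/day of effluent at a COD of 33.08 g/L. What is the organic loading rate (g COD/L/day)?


OLR = Q * S / V
= 43.22 * 33.08 / 4980.4
= 0.2871 g/L/day

0.2871 g/L/day


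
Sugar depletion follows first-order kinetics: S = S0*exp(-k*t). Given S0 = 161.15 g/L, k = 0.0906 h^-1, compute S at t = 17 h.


S = S0 * exp(-k * t)
S = 161.15 * exp(-0.0906 * 17)
S = 34.5406 g/L

34.5406 g/L


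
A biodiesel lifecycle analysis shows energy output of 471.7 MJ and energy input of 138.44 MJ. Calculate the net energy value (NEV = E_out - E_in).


NEV = E_out - E_in
= 471.7 - 138.44
= 333.2600 MJ

333.2600 MJ


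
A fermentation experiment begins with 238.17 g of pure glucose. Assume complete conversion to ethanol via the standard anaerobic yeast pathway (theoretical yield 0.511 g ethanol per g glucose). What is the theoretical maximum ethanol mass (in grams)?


Theoretical ethanol yield: m_EtOH = 0.511 * m_glucose
m_EtOH = 0.511 * 238.17 = 121.7049 g

121.7049 g


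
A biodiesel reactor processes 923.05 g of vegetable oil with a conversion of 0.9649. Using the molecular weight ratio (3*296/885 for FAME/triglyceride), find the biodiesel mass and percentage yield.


m_FAME = oil * conv * (3 * 296 / 885) = oil * conv * (888/885)
= 923.05 * 0.9649 * 888 / 885
= 893.6701 g
Y = m_FAME / oil * 100 = conv * (888/885) * 100
= 0.9649 * 888 / 885 * 100
= 96.82%

893.6701 g FAME; Y = 96.82%


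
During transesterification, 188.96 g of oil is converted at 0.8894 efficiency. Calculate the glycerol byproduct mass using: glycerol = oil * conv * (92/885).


glycerol = oil * conv * (92/885)
= 188.96 * 0.8894 * 92 / 885
= 17.4708 g

17.4708 g


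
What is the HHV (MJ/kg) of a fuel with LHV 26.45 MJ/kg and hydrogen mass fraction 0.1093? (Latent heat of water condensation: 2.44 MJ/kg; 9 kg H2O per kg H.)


HHV = LHV + H_frac * 9 * 2.44
= 26.45 + 0.1093 * 9 * 2.44
= 28.8502 MJ/kg

28.8502 MJ/kg


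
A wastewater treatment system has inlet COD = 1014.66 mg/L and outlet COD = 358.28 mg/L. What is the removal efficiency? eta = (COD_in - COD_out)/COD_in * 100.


eta = (COD_in - COD_out) / COD_in * 100
= (1014.66 - 358.28) / 1014.66 * 100
= 64.6896%

64.6896%


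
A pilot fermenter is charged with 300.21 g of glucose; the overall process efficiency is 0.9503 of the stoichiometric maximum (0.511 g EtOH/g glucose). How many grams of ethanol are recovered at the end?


Actual ethanol: m = 0.511 * 300.21 * 0.9503
m = 145.7830 g

145.7830 g


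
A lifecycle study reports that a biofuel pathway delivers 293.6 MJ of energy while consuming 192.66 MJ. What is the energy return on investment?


EROI = E_out / E_in
= 293.6 / 192.66
= 1.5239

1.5239


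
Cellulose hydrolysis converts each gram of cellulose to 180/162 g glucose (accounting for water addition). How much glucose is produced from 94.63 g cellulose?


glucose = cellulose * 180/162
= 94.63 * 180/162
= 105.1444 g

105.1444 g


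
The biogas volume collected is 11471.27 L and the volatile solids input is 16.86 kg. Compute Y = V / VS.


Y = V / VS
= 11471.27 / 16.86
= 680.3837 L/kg VS

680.3837 L/kg VS


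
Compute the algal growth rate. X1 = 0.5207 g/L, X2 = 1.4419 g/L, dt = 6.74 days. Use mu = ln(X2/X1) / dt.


mu = ln(X2/X1) / dt
= ln(1.4419/0.5207) / 6.74
= 0.1511 per day

0.1511 per day


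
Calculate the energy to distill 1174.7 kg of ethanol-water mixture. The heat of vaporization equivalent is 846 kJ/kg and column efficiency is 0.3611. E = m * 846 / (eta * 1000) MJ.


E = m * 846 / (eta * 1000)
= 1174.7 * 846 / (0.3611 * 1000)
= 2752.1357 MJ

2752.1357 MJ


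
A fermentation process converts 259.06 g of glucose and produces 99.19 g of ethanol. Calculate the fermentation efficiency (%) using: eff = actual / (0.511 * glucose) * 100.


Fermentation efficiency = (actual / (0.511 * glucose)) * 100
= (99.19 / (0.511 * 259.06)) * 100
= 74.9284%

74.9284%


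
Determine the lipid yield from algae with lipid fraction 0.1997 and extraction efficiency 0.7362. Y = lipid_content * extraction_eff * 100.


Y = lipid_content * extraction_eff * 100
= 0.1997 * 0.7362 * 100
= 14.7019%

14.7019%


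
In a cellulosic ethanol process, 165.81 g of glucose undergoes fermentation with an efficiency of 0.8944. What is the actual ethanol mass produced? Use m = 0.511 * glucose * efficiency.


Actual ethanol: m = 0.511 * 165.81 * 0.8944
m = 75.7815 g

75.7815 g


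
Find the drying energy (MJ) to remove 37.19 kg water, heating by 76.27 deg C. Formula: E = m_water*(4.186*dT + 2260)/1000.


E = m_water * (4.186 * dT + 2260) / 1000
= 37.19 * (4.186 * 76.27 + 2260) / 1000
= 95.9229 MJ

95.9229 MJ


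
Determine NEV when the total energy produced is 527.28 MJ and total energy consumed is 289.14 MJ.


NEV = E_out - E_in
= 527.28 - 289.14
= 238.1400 MJ

238.1400 MJ


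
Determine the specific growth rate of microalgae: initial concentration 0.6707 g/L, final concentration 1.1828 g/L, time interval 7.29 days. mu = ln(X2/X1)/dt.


mu = ln(X2/X1) / dt
= ln(1.1828/0.6707) / 7.29
= 0.0778 per day

0.0778 per day


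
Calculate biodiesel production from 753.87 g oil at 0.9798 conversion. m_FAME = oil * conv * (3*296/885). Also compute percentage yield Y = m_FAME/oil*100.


m_FAME = oil * conv * (3 * 296 / 885) = oil * conv * (888/885)
= 753.87 * 0.9798 * 888 / 885
= 741.1457 g
Y = m_FAME / oil * 100 = conv * (888/885) * 100
= 0.9798 * 888 / 885 * 100
= 98.31%

741.1457 g FAME; Y = 98.31%


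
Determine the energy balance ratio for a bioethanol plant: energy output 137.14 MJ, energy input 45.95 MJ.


EROI = E_out / E_in
= 137.14 / 45.95
= 2.9845

2.9845


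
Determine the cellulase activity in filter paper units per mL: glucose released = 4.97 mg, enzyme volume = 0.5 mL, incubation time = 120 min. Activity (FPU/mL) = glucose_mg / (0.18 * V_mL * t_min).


Activity = glucose_mg / (0.18 mg/umol * V_mL * t_min)
= 4.97 / (0.18 * 0.5 * 120)
= 0.4602 FPU/mL

0.4602 FPU/mL


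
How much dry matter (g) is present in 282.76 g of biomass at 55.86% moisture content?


Wd = Ww * (1 - MC/100)
= 282.76 * (1 - 55.86/100)
= 124.8103 g

124.8103 g


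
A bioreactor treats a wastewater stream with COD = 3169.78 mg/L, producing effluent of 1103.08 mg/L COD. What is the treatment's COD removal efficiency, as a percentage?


eta = (COD_in - COD_out) / COD_in * 100
= (3169.78 - 1103.08) / 3169.78 * 100
= 65.2001%

65.2001%


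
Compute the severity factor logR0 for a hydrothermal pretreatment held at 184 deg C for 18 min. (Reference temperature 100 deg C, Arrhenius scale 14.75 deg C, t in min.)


logR0 = log10(t * exp((T - 100) / 14.75))
= log10(18 * exp((184 - 100) / 14.75))
= 3.7285

3.7285


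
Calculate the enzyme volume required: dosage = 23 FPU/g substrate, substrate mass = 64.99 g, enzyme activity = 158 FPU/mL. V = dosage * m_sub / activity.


V = dosage * m_sub / activity
V = 23 * 64.99 / 158
V = 9.4606 mL

9.4606 mL


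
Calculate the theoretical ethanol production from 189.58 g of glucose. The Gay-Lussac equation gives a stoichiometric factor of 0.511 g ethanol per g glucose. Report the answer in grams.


Theoretical ethanol yield: m_EtOH = 0.511 * m_glucose
m_EtOH = 0.511 * 189.58 = 96.8754 g

96.8754 g


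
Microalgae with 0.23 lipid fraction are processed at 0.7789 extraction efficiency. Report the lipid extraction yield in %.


Y = lipid_content * extraction_eff * 100
= 0.23 * 0.7789 * 100
= 17.9147%

17.9147%


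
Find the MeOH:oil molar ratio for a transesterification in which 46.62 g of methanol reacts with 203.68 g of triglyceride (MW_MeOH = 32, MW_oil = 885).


Molar ratio = n_MeOH / n_oil = (MeOH/32) / (oil/885) = (MeOH * 885) / (32 * oil)
= (46.62 * 885) / (32 * 203.68)
= 6.3302

6.3302


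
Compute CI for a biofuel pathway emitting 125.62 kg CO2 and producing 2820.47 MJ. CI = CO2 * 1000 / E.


CI = CO2 * 1000 / E
= 125.62 * 1000 / 2820.47
= 44.5387 g CO2/MJ

44.5387 g CO2/MJ


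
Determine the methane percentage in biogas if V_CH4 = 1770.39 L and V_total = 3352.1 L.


CH4% = V_CH4 / V_total * 100
= 1770.39 / 3352.1 * 100
= 52.8144%

52.8144%


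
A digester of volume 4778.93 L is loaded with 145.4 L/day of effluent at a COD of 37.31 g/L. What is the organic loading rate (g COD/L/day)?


OLR = Q * S / V
= 145.4 * 37.31 / 4778.93
= 1.1352 g/L/day

1.1352 g/L/day


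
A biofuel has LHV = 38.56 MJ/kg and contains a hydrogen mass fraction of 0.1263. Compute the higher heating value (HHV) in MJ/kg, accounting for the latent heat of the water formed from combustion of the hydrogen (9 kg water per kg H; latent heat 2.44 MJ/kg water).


HHV = LHV + H_frac * 9 * 2.44
= 38.56 + 0.1263 * 9 * 2.44
= 41.3335 MJ/kg

41.3335 MJ/kg


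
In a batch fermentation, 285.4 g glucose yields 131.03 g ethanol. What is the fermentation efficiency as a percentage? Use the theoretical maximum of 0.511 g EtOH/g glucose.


Fermentation efficiency = (actual / (0.511 * glucose)) * 100
= (131.03 / (0.511 * 285.4)) * 100
= 89.8454%

89.8454%


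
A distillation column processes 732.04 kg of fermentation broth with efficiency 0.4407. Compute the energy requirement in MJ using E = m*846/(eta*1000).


E = m * 846 / (eta * 1000)
= 732.04 * 846 / (0.4407 * 1000)
= 1405.2776 MJ

1405.2776 MJ


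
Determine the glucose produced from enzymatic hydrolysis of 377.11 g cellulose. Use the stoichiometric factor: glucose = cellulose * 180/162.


glucose = cellulose * 180/162
= 377.11 * 180/162
= 419.0111 g

419.0111 g


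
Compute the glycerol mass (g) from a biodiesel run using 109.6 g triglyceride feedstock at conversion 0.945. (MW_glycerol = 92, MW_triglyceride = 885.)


glycerol = oil * conv * (92/885)
= 109.6 * 0.945 * 92 / 885
= 10.7668 g

10.7668 g


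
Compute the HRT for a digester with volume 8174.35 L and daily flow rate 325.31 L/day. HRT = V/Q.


HRT = V / Q
= 8174.35 / 325.31
= 25.1279 days

25.1279 days


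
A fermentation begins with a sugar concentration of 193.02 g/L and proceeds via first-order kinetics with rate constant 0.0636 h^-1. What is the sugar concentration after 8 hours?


S = S0 * exp(-k * t)
S = 193.02 * exp(-0.0636 * 8)
S = 116.0468 g/L

116.0468 g/L


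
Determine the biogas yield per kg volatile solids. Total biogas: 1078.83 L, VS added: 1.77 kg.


Y = V / VS
= 1078.83 / 1.77
= 609.5085 L/kg VS

609.5085 L/kg VS


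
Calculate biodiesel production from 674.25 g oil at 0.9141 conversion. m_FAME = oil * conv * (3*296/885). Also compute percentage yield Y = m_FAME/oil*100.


m_FAME = oil * conv * (3 * 296 / 885) = oil * conv * (888/885)
= 674.25 * 0.9141 * 888 / 885
= 618.4212 g
Y = m_FAME / oil * 100 = conv * (888/885) * 100
= 0.9141 * 888 / 885 * 100
= 91.72%

618.4212 g FAME; Y = 91.72%


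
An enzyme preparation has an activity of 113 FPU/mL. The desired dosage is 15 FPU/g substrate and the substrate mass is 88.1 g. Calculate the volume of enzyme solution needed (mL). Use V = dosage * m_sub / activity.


V = dosage * m_sub / activity
V = 15 * 88.1 / 113
V = 11.6947 mL

11.6947 mL


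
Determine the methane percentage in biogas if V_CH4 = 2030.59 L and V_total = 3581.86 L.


CH4% = V_CH4 / V_total * 100
= 2030.59 / 3581.86 * 100
= 56.6909%

56.6909%


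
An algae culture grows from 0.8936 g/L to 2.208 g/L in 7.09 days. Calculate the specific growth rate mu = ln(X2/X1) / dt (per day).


mu = ln(X2/X1) / dt
= ln(2.208/0.8936) / 7.09
= 0.1276 per day

0.1276 per day


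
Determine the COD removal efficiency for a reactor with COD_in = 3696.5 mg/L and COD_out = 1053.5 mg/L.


eta = (COD_in - COD_out) / COD_in * 100
= (3696.5 - 1053.5) / 3696.5 * 100
= 71.5001%

71.5001%


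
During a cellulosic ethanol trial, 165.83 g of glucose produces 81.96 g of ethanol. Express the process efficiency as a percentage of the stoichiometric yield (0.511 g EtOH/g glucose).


Fermentation efficiency = (actual / (0.511 * glucose)) * 100
= (81.96 / (0.511 * 165.83)) * 100
= 96.7204%

96.7204%


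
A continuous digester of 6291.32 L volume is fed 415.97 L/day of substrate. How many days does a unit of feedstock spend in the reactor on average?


HRT = V / Q
= 6291.32 / 415.97
= 15.1245 days

15.1245 days


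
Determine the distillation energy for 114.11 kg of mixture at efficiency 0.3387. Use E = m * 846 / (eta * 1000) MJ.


E = m * 846 / (eta * 1000)
= 114.11 * 846 / (0.3387 * 1000)
= 285.0223 MJ

285.0223 MJ


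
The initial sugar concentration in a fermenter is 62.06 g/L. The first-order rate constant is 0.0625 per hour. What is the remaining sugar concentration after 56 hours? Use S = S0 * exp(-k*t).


S = S0 * exp(-k * t)
S = 62.06 * exp(-0.0625 * 56)
S = 1.8740 g/L

1.8740 g/L


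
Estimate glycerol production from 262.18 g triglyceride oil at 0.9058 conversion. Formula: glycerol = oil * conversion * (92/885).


glycerol = oil * conv * (92/885)
= 262.18 * 0.9058 * 92 / 885
= 24.6875 g

24.6875 g


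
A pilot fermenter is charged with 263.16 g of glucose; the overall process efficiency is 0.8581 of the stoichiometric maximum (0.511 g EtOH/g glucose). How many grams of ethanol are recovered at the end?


Actual ethanol: m = 0.511 * 263.16 * 0.8581
m = 115.3928 g

115.3928 g


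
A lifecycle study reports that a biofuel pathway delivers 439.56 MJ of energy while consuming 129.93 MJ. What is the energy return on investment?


EROI = E_out / E_in
= 439.56 / 129.93
= 3.3831

3.3831


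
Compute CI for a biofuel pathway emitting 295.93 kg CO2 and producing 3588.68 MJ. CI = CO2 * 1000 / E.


CI = CO2 * 1000 / E
= 295.93 * 1000 / 3588.68
= 82.4621 g CO2/MJ

82.4621 g CO2/MJ


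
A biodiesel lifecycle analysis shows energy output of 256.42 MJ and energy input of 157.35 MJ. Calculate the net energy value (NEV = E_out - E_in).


NEV = E_out - E_in
= 256.42 - 157.35
= 99.0700 MJ

99.0700 MJ


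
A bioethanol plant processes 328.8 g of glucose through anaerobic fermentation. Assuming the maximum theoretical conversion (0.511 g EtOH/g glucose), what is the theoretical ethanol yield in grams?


Theoretical ethanol yield: m_EtOH = 0.511 * m_glucose
m_EtOH = 0.511 * 328.8 = 168.0168 g

168.0168 g


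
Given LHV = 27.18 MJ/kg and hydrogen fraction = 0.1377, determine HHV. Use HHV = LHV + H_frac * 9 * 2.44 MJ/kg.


HHV = LHV + H_frac * 9 * 2.44
= 27.18 + 0.1377 * 9 * 2.44
= 30.2039 MJ/kg

30.2039 MJ/kg


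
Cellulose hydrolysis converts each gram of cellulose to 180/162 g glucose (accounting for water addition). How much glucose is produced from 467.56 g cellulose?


glucose = cellulose * 180/162
= 467.56 * 180/162
= 519.5111 g

519.5111 g


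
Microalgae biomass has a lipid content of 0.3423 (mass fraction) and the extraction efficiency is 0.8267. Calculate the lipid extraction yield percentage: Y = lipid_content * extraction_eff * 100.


Y = lipid_content * extraction_eff * 100
= 0.3423 * 0.8267 * 100
= 28.2979%

28.2979%


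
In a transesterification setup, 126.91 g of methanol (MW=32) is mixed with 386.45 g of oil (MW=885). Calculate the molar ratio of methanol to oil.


Molar ratio = n_MeOH / n_oil = (MeOH/32) / (oil/885) = (MeOH * 885) / (32 * oil)
= (126.91 * 885) / (32 * 386.45)
= 9.0823

9.0823


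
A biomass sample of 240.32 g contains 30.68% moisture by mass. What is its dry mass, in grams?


Wd = Ww * (1 - MC/100)
= 240.32 * (1 - 30.68/100)
= 166.5898 g

166.5898 g


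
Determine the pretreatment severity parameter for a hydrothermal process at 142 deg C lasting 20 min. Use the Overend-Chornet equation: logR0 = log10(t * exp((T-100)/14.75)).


logR0 = log10(t * exp((T - 100) / 14.75))
= log10(20 * exp((142 - 100) / 14.75))
= 2.5377

2.5377


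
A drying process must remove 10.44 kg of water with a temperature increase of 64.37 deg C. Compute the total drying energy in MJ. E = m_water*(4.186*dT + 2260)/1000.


E = m_water * (4.186 * dT + 2260) / 1000
= 10.44 * (4.186 * 64.37 + 2260) / 1000
= 26.4075 MJ

26.4075 MJ


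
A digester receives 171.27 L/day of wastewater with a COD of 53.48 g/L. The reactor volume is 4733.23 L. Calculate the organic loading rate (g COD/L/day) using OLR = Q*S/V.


OLR = Q * S / V
= 171.27 * 53.48 / 4733.23
= 1.9352 g/L/day

1.9352 g/L/day


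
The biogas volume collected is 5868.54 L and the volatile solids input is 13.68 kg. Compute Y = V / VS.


Y = V / VS
= 5868.54 / 13.68
= 428.9868 L/kg VS

428.9868 L/kg VS


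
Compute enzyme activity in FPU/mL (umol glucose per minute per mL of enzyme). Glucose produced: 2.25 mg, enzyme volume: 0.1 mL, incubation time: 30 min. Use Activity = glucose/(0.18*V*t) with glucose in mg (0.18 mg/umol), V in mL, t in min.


Activity = glucose_mg / (0.18 mg/umol * V_mL * t_min)
= 2.25 / (0.18 * 0.1 * 30)
= 4.1667 FPU/mL

4.1667 FPU/mL


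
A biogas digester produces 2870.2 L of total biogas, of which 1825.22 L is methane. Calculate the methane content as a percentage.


CH4% = V_CH4 / V_total * 100
= 1825.22 / 2870.2 * 100
= 63.5921%

63.5921%


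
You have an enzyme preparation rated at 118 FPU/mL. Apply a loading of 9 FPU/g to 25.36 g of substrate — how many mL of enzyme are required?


V = dosage * m_sub / activity
V = 9 * 25.36 / 118
V = 1.9342 mL

1.9342 mL


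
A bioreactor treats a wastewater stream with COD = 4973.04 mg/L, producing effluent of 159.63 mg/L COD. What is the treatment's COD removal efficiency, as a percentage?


eta = (COD_in - COD_out) / COD_in * 100
= (4973.04 - 159.63) / 4973.04 * 100
= 96.7901%

96.7901%


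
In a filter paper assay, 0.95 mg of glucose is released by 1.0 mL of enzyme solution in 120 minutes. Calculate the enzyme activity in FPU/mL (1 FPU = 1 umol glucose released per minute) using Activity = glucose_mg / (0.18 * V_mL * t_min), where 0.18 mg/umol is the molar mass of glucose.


Activity = glucose_mg / (0.18 mg/umol * V_mL * t_min)
= 0.95 / (0.18 * 1.0 * 120)
= 0.0440 FPU/mL

0.0440 FPU/mL


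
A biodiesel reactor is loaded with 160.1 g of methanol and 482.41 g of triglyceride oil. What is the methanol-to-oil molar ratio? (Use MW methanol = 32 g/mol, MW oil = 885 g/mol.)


Molar ratio = n_MeOH / n_oil = (MeOH/32) / (oil/885) = (MeOH * 885) / (32 * oil)
= (160.1 * 885) / (32 * 482.41)
= 9.1784

9.1784


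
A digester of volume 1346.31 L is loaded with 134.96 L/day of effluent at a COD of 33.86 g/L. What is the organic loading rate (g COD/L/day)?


OLR = Q * S / V
= 134.96 * 33.86 / 1346.31
= 3.3943 g/L/day

3.3943 g/L/day


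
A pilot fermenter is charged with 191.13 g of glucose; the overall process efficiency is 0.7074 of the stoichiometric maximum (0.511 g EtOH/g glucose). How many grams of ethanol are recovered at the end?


Actual ethanol: m = 0.511 * 191.13 * 0.7074
m = 69.0899 g

69.0899 g


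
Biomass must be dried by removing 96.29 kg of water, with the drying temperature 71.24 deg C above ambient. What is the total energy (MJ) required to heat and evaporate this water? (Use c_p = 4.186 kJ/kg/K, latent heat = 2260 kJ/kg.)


E = m_water * (4.186 * dT + 2260) / 1000
= 96.29 * (4.186 * 71.24 + 2260) / 1000
= 246.3301 MJ

246.3301 MJ


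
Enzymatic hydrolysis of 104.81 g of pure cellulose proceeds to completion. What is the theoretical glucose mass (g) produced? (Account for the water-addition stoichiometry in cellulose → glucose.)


glucose = cellulose * 180/162
= 104.81 * 180/162
= 116.4556 g

116.4556 g


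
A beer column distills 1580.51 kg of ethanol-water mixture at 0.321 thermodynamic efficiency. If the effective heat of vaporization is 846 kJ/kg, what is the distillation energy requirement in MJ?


E = m * 846 / (eta * 1000)
= 1580.51 * 846 / (0.321 * 1000)
= 4165.4563 MJ

4165.4563 MJ


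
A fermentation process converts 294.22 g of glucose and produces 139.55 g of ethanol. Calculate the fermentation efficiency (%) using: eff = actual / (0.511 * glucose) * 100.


Fermentation efficiency = (actual / (0.511 * glucose)) * 100
= (139.55 / (0.511 * 294.22)) * 100
= 92.8190%

92.8190%


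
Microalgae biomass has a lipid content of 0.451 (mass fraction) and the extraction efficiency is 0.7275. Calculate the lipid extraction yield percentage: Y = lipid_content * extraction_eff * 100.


Y = lipid_content * extraction_eff * 100
= 0.451 * 0.7275 * 100
= 32.8103%

32.8103%


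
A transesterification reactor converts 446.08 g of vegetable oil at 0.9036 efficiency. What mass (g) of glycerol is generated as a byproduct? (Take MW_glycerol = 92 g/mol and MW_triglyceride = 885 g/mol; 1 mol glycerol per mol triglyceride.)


glycerol = oil * conv * (92/885)
= 446.08 * 0.9036 * 92 / 885
= 41.9019 g

41.9019 g


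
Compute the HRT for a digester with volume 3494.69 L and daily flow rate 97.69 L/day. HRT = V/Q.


HRT = V / Q
= 3494.69 / 97.69
= 35.7733 days

35.7733 days


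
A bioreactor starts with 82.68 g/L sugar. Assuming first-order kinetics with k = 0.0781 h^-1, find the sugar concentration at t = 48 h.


S = S0 * exp(-k * t)
S = 82.68 * exp(-0.0781 * 48)
S = 1.9468 g/L

1.9468 g/L


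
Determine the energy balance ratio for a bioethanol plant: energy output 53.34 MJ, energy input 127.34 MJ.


EROI = E_out / E_in
= 53.34 / 127.34
= 0.4189

0.4189


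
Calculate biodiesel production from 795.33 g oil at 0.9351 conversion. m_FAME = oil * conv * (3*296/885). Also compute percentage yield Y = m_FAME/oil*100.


m_FAME = oil * conv * (3 * 296 / 885) = oil * conv * (888/885)
= 795.33 * 0.9351 * 888 / 885
= 746.2341 g
Y = m_FAME / oil * 100 = conv * (888/885) * 100
= 0.9351 * 888 / 885 * 100
= 93.83%

746.2341 g FAME; Y = 93.83%


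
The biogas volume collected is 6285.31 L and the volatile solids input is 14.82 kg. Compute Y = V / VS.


Y = V / VS
= 6285.31 / 14.82
= 424.1100 L/kg VS

424.1100 L/kg VS


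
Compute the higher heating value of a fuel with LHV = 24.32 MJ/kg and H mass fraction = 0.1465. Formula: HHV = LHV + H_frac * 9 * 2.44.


HHV = LHV + H_frac * 9 * 2.44
= 24.32 + 0.1465 * 9 * 2.44
= 27.5371 MJ/kg

27.5371 MJ/kg


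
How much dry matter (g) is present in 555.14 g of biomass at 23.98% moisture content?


Wd = Ww * (1 - MC/100)
= 555.14 * (1 - 23.98/100)
= 422.0174 g

422.0174 g


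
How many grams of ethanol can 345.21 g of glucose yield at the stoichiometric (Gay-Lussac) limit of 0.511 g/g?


Theoretical ethanol yield: m_EtOH = 0.511 * m_glucose
m_EtOH = 0.511 * 345.21 = 176.4023 g

176.4023 g


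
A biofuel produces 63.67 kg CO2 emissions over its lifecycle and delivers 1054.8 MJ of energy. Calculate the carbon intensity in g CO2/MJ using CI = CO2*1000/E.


CI = CO2 * 1000 / E
= 63.67 * 1000 / 1054.8
= 60.3622 g CO2/MJ

60.3622 g CO2/MJ


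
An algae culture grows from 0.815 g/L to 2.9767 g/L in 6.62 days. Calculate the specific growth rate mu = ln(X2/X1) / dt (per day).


mu = ln(X2/X1) / dt
= ln(2.9767/0.815) / 6.62
= 0.1957 per day

0.1957 per day


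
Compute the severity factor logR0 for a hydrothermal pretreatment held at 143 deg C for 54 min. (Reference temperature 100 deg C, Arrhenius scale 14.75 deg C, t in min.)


logR0 = log10(t * exp((T - 100) / 14.75))
= log10(54 * exp((143 - 100) / 14.75))
= 2.9985

2.9985


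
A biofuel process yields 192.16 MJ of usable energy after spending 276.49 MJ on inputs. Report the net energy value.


NEV = E_out - E_in
= 192.16 - 276.49
= -84.3300 MJ

-84.3300 MJ


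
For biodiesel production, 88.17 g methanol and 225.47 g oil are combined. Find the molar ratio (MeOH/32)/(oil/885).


Molar ratio = n_MeOH / n_oil = (MeOH/32) / (oil/885) = (MeOH * 885) / (32 * oil)
= (88.17 * 885) / (32 * 225.47)
= 10.8150

10.8150


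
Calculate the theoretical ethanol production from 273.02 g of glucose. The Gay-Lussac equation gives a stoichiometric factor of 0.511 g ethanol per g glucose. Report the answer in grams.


Theoretical ethanol yield: m_EtOH = 0.511 * m_glucose
m_EtOH = 0.511 * 273.02 = 139.5132 g

139.5132 g


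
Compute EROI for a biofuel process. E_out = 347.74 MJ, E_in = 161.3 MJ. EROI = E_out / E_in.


EROI = E_out / E_in
= 347.74 / 161.3
= 2.1559

2.1559
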